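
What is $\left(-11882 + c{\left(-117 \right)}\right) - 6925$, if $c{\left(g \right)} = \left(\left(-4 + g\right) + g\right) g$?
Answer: $9039$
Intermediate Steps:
$c{\left(g \right)} = g \left(-4 + 2 g\right)$ ($c{\left(g \right)} = \left(-4 + 2 g\right) g = g \left(-4 + 2 g\right)$)
$\left(-11882 + c{\left(-117 \right)}\right) - 6925 = \left(-11882 + 2 \left(-117\right) \left(-2 - 117\right)\right) - 6925 = \left(-11882 + 2 \left(-117\right) \left(-119\right)\right) - 6925 = \left(-11882 + 27846\right) - 6925 = 15964 - 6925 = 9039$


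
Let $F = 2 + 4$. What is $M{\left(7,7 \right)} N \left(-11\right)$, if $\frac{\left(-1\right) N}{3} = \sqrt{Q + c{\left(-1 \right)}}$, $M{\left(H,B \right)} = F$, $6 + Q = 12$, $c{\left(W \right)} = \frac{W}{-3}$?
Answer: $66 \sqrt{57} \approx 498.29$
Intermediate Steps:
$c{\left(W \right)} = - \frac{W}{3}$ ($c{\left(W \right)} = W \left(- \frac{1}{3}\right) = - \frac{W}{3}$)
$Q = 6$ ($Q = -6 + 12 = 6$)
$F = 6$
$M{\left(H,B \right)} = 6$
$N = - \sqrt{57}$ ($N = - 3 \sqrt{6 - - \frac{1}{3}} = - 3 \sqrt{6 + \frac{1}{3}} = - 3 \sqrt{\frac{19}{3}} = - 3 \frac{\sqrt{57}}{3} = - \sqrt{57} \approx -7.5498$)
$M{\left(7,7 \right)} N \left(-11\right) = 6 \left(- \sqrt{57}\right) \left(-11\right) = - 6 \sqrt{57} \left(-11\right) = 66 \sqrt{57}$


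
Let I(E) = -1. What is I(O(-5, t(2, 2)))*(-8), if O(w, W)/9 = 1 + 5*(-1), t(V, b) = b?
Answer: 8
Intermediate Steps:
O(w, W) = -36 (O(w, W) = 9*(1 + 5*(-1)) = 9*(1 - 5) = 9*(-4) = -36)
I(O(-5, t(2, 2)))*(-8) = -1*(-8) = 8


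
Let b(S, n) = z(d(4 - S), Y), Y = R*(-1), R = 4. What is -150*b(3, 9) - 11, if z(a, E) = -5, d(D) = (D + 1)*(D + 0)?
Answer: 739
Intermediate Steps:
Y = -4 (Y = 4*(-1) = -4)
d(D) = D*(1 + D) (d(D) = (1 + D)*D = D*(1 + D))
b(S, n) = -5
-150*b(3, 9) - 11 = -150*(-5) - 11 = 750 - 11 = 739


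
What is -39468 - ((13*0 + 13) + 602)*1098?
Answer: -714738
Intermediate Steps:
-39468 - ((13*0 + 13) + 602)*1098 = -39468 - ((0 + 13) + 602)*1098 = -39468 - (13 + 602)*1098 = -39468 - 615*1098 = -39468 - 1*675270 = -39468 - 675270 = -714738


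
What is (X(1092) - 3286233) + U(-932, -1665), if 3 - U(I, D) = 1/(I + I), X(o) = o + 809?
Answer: -6121989255/1864 ≈ -3.2843e+6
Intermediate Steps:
X(o) = 809 + o
U(I, D) = 3 - 1/(2*I) (U(I, D) = 3 - 1/(I + I) = 3 - 1/(2*I))
(X(1092) - 3286233) + U(-932, -1665) = ((809 + 1092) - 3286233) + (3 - ½/(-932)) = (1901 - 3286233) + (3 - ½*(-1/932)) = -3284332 + (3 + 1/1864) = -3284332 + 5593/1864 = -6121989255/1864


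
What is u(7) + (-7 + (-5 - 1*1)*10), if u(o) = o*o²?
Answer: 276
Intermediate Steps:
u(o) = o³
u(7) + (-7 + (-5 - 1*1)*10) = 7³ + (-7 + (-5 - 1*1)*10) = 343 + (-7 + (-5 - 1)*10) = 343 + (-7 - 6*10) = 343 + (-7 - 60) = 343 - 67 = 276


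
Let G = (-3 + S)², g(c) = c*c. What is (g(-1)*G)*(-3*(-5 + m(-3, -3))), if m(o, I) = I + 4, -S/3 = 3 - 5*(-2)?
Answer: 21168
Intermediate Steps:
S = -39 (S = -3*(3 - 5*(-2)) = -3*(3 + 10) = -3*13 = -39)
m(o, I) = 4 + I
g(c) = c²
G = 1764 (G = (-3 - 39)² = (-42)² = 1764)
(g(-1)*G)*(-3*(-5 + m(-3, -3))) = ((-1)²*1764)*(-3*(-5 + (4 - 3))) = (1*1764)*(-3*(-5 + 1)) = 1764*(-3*(-4)) = 1764*12 = 21168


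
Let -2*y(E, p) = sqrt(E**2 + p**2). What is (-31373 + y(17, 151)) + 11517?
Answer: -19856 - sqrt(23090)/2 ≈ -19932.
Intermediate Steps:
y(E, p) = -sqrt(E**2 + p**2)/2
(-31373 + y(17, 151)) + 11517 = (-31373 - sqrt(17**2 + 151**2)/2) + 11517 = (-31373 - sqrt(289 + 22801)/2) + 11517 = (-31373 - sqrt(23090)/2) + 11517 = -19856 - sqrt(23090)/2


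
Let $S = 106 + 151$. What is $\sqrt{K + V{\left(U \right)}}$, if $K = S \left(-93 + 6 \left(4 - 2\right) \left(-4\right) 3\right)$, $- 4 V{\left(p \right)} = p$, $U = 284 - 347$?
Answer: $\frac{11 i \sqrt{2013}}{2} \approx 246.77 i$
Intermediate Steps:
$U = -63$ ($U = 284 - 347 = -63$)
$S = 257$
$V{\left(p \right)} = - \frac{p}{4}$
$K = -60909$ ($K = 257 \left(-93 + 6 \left(4 - 2\right) \left(-4\right) 3\right) = 257 \left(-93 + 6 \cdot 2 \left(-4\right) 3\right) = 257 \left(-93 + 6 \left(-8\right) 3\right) = 257 \left(-93 - 144\right) = 257 \left(-237\right) = -60909$)
$\sqrt{K + V{\left(U \right)}} = \sqrt{-60909 - - \frac{63}{4}} = \sqrt{-60909 + \frac{63}{4}} = \sqrt{- \frac{243573}{4}} = \frac{11 i \sqrt{2013}}{2}$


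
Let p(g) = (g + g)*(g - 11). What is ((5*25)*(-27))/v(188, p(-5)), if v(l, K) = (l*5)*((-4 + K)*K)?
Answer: -45/312832 ≈ -0.00014385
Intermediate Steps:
p(g) = 2*g*(-11 + g) (p(g) = (2*g)*(-11 + g) = 2*g*(-11 + g))
v(l, K) = 5*K*l*(-4 + K) (v(l, K) = (5*l)*(K*(-4 + K)) = 5*K*l*(-4 + K))
((5*25)*(-27))/v(188, p(-5)) = ((5*25)*(-27))/((5*(2*(-5)*(-11 - 5))*188*(-4 + 2*(-5)*(-11 - 5)))) = (125*(-27))/((5*(2*(-5)*(-16))*188*(-4 + 2*(-5)*(-16)))) = -3375*1/(150400*(-4 + 160)) = -3375/(5*160*188*156) = -3375/23462400 = -3375*1/23462400 = -45/312832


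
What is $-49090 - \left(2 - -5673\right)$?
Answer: $-54765$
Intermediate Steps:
$-49090 - \left(2 - -5673\right) = -49090 - \left(2 + 5673\right) = -49090 - 5675 = -54765$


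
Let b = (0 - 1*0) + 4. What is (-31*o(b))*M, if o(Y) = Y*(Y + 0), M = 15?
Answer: -7440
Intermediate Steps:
b = 4 (b = (0 + 0) + 4 = 0 + 4 = 4)
o(Y) = Y**2 (o(Y) = Y*Y = Y**2)
(-31*o(b))*M = -31*4**2*15 = -31*16*15 = -496*15 = -7440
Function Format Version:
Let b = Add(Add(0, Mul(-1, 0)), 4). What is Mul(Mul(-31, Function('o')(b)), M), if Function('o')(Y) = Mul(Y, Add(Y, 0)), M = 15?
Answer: -7440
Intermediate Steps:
b = 4 (b = Add(Add(0, 0), 4) = Add(0, 4) = 4)
Function('o')(Y) = Pow(Y, 2) (Function('o')(Y) = Mul(Y, Y) = Pow(Y, 2))
Mul(Mul(-31, Function('o')(b)), M) = Mul(Mul(-31, Pow(4, 2)), 15) = Mul(Mul(-31, 16), 15) = Mul(-496, 15) = -7440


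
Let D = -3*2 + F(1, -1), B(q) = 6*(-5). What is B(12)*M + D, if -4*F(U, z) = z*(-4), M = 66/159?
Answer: -1031/53 ≈ -19.453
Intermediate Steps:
B(q) = -30
M = 22/53 (M = 66*(1/159) = 22/53 ≈ 0.41509)
F(U, z) = z (F(U, z) = -z*(-4)/4 = -(-1)*z = z)
D = -7 (D = -3*2 - 1 = -6 - 1 = -7)
B(12)*M + D = -30*22/53 - 7 = -660/53 - 7 = -1031/53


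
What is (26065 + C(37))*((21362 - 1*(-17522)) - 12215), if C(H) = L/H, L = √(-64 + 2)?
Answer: 695127485 + 26669*I*√62/37 ≈ 6.9513e+8 + 5675.5*I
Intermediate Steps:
L = I*√62 (L = √(-62) = I*√62 ≈ 7.874*I)
C(H) = I*√62/H (C(H) = (I*√62)/H = I*√62/H)
(26065 + C(37))*((21362 - 1*(-17522)) - 12215) = (26065 + I*√62/37)*((21362 - 1*(-17522)) - 12215) = (26065 + I*√62*(1/37))*((21362 + 17522) - 12215) = (26065 + I*√62/37)*(38884 - 12215) = (26065 + I*√62/37)*26669 = 695127485 + 26669*I*√62/37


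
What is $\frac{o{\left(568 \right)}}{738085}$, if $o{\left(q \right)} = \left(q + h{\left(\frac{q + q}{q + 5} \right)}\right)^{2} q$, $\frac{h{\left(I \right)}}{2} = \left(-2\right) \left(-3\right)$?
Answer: $\frac{38215040}{147617} \approx 258.88$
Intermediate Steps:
$h{\left(I \right)} = 12$ ($h{\left(I \right)} = 2 \left(\left(-2\right) \left(-3\right)\right) = 2 \cdot 6 = 12$)
$o{\left(q \right)} = q \left(12 + q\right)^{2}$ ($o{\left(q \right)} = \left(q + 12\right)^{2} q = \left(12 + q\right)^{2} q = q \left(12 + q\right)^{2}$)
$\frac{o{\left(568 \right)}}{738085} = \frac{568 \left(12 + 568\right)^{2}}{738085} = 568 \cdot 580^{2} \cdot \frac{1}{738085} = 568 \cdot 336400 \cdot \frac{1}{738085} = 191075200 \cdot \frac{1}{738085} = \frac{38215040}{147617}$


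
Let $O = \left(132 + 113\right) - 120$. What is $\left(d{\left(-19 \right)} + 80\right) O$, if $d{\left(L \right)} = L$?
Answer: $7625$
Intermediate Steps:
$O = 125$ ($O = 245 - 120 = 125$)
$\left(d{\left(-19 \right)} + 80\right) O = \left(-19 + 80\right) 125 = 61 \cdot 125 = 7625$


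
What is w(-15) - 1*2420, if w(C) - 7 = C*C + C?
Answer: -2203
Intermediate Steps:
w(C) = 7 + C + C² (w(C) = 7 + (C*C + C) = 7 + (C² + C) = 7 + (C + C²) = 7 + C + C²)
w(-15) - 1*2420 = (7 - 15 + (-15)²) - 1*2420 = (7 - 15 + 225) - 2420 = 217 - 2420 = -2203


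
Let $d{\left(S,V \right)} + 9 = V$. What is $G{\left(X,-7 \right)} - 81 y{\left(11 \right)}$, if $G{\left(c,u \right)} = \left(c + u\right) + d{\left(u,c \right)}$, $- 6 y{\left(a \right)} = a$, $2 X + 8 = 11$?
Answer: $\frac{271}{2} \approx 135.5$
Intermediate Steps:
$X = \frac{3}{2}$ ($X = -4 + \frac{1}{2} \cdot 11 = -4 + \frac{11}{2} = \frac{3}{2} \approx 1.5$)
$d{\left(S,V \right)} = -9 + V$
$y{\left(a \right)} = - \frac{a}{6}$
$G{\left(c,u \right)} = -9 + u + 2 c$ ($G{\left(c,u \right)} = \left(c + u\right) + \left(-9 + c\right) = -9 + u + 2 c$)
$G{\left(X,-7 \right)} - 81 y{\left(11 \right)} = \left(-9 - 7 + 2 \cdot \frac{3}{2}\right) - 81 \left(\left(- \frac{1}{6}\right) 11\right) = \left(-9 - 7 + 3\right) - - \frac{297}{2} = -13 + \frac{297}{2} = \frac{271}{2}$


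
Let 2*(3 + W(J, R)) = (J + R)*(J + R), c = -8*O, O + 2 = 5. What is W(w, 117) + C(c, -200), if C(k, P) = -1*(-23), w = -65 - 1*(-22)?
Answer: 2758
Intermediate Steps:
w = -43 (w = -65 + 22 = -43)
O = 3 (O = -2 + 5 = 3)
c = -24 (c = -8*3 = -24)
W(J, R) = -3 + (J + R)**2/2 (W(J, R) = -3 + ((J + R)*(J + R))/2 = -3 + (J + R)**2/2)
C(k, P) = 23
W(w, 117) + C(c, -200) = (-3 + (-43 + 117)**2/2) + 23 = (-3 + (1/2)*74**2) + 23 = (-3 + (1/2)*5476) + 23 = (-3 + 2738) + 23 = 2735 + 23 = 2758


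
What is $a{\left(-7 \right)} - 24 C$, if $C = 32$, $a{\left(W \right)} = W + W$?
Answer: $-782$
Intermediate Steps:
$a{\left(W \right)} = 2 W$
$a{\left(-7 \right)} - 24 C = 2 \left(-7\right) - 768 = -14 - 768 = -782$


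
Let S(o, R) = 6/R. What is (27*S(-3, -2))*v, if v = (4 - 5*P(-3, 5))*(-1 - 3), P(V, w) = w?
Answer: -6804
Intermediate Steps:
v = 84 (v = (4 - 5*5)*(-1 - 3) = (4 - 25)*(-4) = -21*(-4) = 84)
(27*S(-3, -2))*v = (27*(6/(-2)))*84 = (27*(6*(-½)))*84 = (27*(-3))*84 = -81*84 = -6804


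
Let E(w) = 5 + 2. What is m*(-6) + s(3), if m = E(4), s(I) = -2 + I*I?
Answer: -35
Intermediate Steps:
E(w) = 7
s(I) = -2 + I**2
m = 7
m*(-6) + s(3) = 7*(-6) + (-2 + 3**2) = -42 + (-2 + 9) = -42 + 7 = -35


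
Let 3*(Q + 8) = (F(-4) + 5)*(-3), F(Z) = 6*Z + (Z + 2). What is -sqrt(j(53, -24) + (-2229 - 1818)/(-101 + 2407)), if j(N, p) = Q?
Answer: -sqrt(59796886)/2306 ≈ -3.3534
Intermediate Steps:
F(Z) = 2 + 7*Z (F(Z) = 6*Z + (2 + Z) = 2 + 7*Z)
Q = 13 (Q = -8 + (((2 + 7*(-4)) + 5)*(-3))/3 = -8 + (((2 - 28) + 5)*(-3))/3 = -8 + ((-26 + 5)*(-3))/3 = -8 + (-21*(-3))/3 = -8 + (1/3)*63 = -8 + 21 = 13)
j(N, p) = 13
-sqrt(j(53, -24) + (-2229 - 1818)/(-101 + 2407)) = -sqrt(13 + (-2229 - 1818)/(-101 + 2407)) = -sqrt(13 - 4047/2306) = -sqrt(25931/2306) = -sqrt(59796886)/2306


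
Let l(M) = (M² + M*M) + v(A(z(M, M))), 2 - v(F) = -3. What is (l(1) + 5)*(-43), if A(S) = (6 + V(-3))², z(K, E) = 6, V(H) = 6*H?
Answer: -516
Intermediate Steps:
A(S) = 144 (A(S) = (6 + 6*(-3))² = (6 - 18)² = (-12)² = 144)
v(F) = 5 (v(F) = 2 - 1*(-3) = 2 + 3 = 5)
l(M) = 5 + 2*M² (l(M) = (M² + M*M) + 5 = (M² + M²) + 5 = 2*M² + 5 = 5 + 2*M²)
(l(1) + 5)*(-43) = ((5 + 2*1²) + 5)*(-43) = ((5 + 2*1) + 5)*(-43) = ((5 + 2) + 5)*(-43) = (7 + 5)*(-43) = 12*(-43) = -516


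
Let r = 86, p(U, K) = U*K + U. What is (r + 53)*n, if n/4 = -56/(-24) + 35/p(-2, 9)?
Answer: 973/3 ≈ 324.33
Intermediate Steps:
p(U, K) = U + K*U (p(U, K) = K*U + U = U + K*U)
n = 7/3 (n = 4*(-56/(-24) + 35/((-2*(1 + 9)))) = 4*(-56*(-1/24) + 35/((-2*10))) = 4*(7/3 + 35/(-20)) = 4*(7/3 + 35*(-1/20)) = 4*(7/3 - 7/4) = 4*(7/12) = 7/3 ≈ 2.3333)
(r + 53)*n = (86 + 53)*(7/3) = 139*(7/3) = 973/3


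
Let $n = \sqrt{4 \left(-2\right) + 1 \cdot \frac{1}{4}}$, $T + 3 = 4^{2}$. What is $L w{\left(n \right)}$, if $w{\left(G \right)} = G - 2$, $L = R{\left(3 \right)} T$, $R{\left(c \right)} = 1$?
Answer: $-26 + \frac{13 i \sqrt{31}}{2} \approx -26.0 + 36.19 i$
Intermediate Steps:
$T = 13$ ($T = -3 + 4^{2} = -3 + 16 = 13$)
$n = \frac{i \sqrt{31}}{2}$ ($n = \sqrt{-8 + 1 \cdot \frac{1}{4}} = \sqrt{-8 + \frac{1}{4}} = \sqrt{- \frac{31}{4}} = \frac{i \sqrt{31}}{2} \approx 2.7839 i$)
$L = 13$ ($L = 1 \cdot 13 = 13$)
$w{\left(G \right)} = -2 + G$
$L w{\left(n \right)} = 13 \left(-2 + \frac{i \sqrt{31}}{2}\right) = -26 + \frac{13 i \sqrt{31}}{2}$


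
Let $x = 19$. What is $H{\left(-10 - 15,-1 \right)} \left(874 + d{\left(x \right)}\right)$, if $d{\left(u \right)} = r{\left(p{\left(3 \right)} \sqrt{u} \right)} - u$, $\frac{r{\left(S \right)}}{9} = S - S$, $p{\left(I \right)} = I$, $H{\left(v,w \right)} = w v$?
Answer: $21375$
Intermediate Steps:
$H{\left(v,w \right)} = v w$
$r{\left(S \right)} = 0$ ($r{\left(S \right)} = 9 \left(S - S\right) = 9 \cdot 0 = 0$)
$d{\left(u \right)} = - u$ ($d{\left(u \right)} = 0 - u = - u$)
$H{\left(-10 - 15,-1 \right)} \left(874 + d{\left(x \right)}\right) = \left(-10 - 15\right) \left(-1\right) \left(874 - 19\right) = \left(-25\right) \left(-1\right) \left(874 - 19\right) = 25 \cdot 855 = 21375$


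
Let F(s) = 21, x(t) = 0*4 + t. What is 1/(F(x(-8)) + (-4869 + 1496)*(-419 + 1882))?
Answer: -1/4934678 ≈ -2.0265e-7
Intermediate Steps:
x(t) = t (x(t) = 0 + t = t)
1/(F(x(-8)) + (-4869 + 1496)*(-419 + 1882)) = 1/(21 + (-4869 + 1496)*(-419 + 1882)) = 1/(21 - 3373*1463) = 1/(21 - 4934699) = 1/(-4934678) = -1/4934678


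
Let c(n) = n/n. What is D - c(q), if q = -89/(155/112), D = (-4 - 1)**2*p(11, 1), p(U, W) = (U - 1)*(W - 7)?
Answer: -1501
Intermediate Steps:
p(U, W) = (-1 + U)*(-7 + W)
D = -1500 (D = (-4 - 1)**2*(7 - 1*1 - 7*11 + 11*1) = (-5)**2*(7 - 1 - 77 + 11) = 25*(-60) = -1500)
q = -9968/155 (q = -89/(155*(1/112)) = -89/155/112 = -89*112/155 = -9968/155 ≈ -64.310)
c(n) = 1
D - c(q) = -1500 - 1*1 = -1500 - 1 = -1501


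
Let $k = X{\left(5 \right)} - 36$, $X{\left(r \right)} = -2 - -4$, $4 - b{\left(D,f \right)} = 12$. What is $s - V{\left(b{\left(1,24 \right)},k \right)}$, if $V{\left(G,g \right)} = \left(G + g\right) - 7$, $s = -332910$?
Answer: $-332861$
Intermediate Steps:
$b{\left(D,f \right)} = -8$ ($b{\left(D,f \right)} = 4 - 12 = -8$)
$X{\left(r \right)} = 2$ ($X{\left(r \right)} = -2 + 4 = 2$)
$k = -34$ ($k = 2 - 36 = -34$)
$V{\left(G,g \right)} = -7 + G + g$
$s - V{\left(b{\left(1,24 \right)},k \right)} = -332910 - \left(-7 - 8 - 34\right) = -332910 - -49 = -332910 + 49 = -332861$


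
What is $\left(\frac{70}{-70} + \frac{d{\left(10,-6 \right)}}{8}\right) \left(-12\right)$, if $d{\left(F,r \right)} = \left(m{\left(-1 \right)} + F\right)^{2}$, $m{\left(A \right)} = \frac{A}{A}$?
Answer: $- \frac{339}{2} \approx -169.5$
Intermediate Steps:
$m{\left(A \right)} = 1$
$d{\left(F,r \right)} = \left(1 + F\right)^{2}$
$\left(\frac{70}{-70} + \frac{d{\left(10,-6 \right)}}{8}\right) \left(-12\right) = \left(\frac{70}{-70} + \frac{\left(1 + 10\right)^{2}}{8}\right) \left(-12\right) = \left(70 \left(- \frac{1}{70}\right) + 11^{2} \cdot \frac{1}{8}\right) \left(-12\right) = \left(-1 + 121 \cdot \frac{1}{8}\right) \left(-12\right) = \left(-1 + \frac{121}{8}\right) \left(-12\right) = \frac{113}{8} \left(-12\right) = - \frac{339}{2}$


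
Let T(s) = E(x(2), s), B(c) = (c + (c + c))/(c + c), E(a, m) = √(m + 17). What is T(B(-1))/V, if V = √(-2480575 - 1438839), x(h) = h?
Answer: -I*√72509159/3919414 ≈ -0.0021726*I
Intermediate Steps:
E(a, m) = √(17 + m)
B(c) = 3/2 (B(c) = (c + 2*c)/((2*c)) = (3*c)*(1/(2*c)) = 3/2)
T(s) = √(17 + s)
V = I*√3919414 (V = √(-3919414) = I*√3919414 ≈ 1979.8*I)
T(B(-1))/V = √(17 + 3/2)/((I*√3919414)) = √(37/2)*(-I*√3919414/3919414) = (√74/2)*(-I*√3919414/3919414) = -I*√72509159/3919414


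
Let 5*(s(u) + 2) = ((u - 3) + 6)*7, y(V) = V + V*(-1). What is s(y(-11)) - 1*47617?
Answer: -238074/5 ≈ -47615.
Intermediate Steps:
y(V) = 0 (y(V) = V - V = 0)
s(u) = 11/5 + 7*u/5 (s(u) = -2 + (((u - 3) + 6)*7)/5 = -2 + (((-3 + u) + 6)*7)/5 = -2 + ((3 + u)*7)/5 = -2 + (21 + 7*u)/5 = -2 + (21/5 + 7*u/5) = 11/5 + 7*u/5)
s(y(-11)) - 1*47617 = (11/5 + (7/5)*0) - 1*47617 = (11/5 + 0) - 47617 = 11/5 - 47617 = -238074/5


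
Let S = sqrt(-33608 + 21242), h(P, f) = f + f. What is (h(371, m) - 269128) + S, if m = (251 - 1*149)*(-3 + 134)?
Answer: -242404 + 3*I*sqrt(1374) ≈ -2.424e+5 + 111.2*I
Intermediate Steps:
m = 13362 (m = (251 - 149)*131 = 102*131 = 13362)
h(P, f) = 2*f
S = 3*I*sqrt(1374) (S = sqrt(-12366) = 3*I*sqrt(1374) ≈ 111.2*I)
(h(371, m) - 269128) + S = (2*13362 - 269128) + 3*I*sqrt(1374) = (26724 - 269128) + 3*I*sqrt(1374) = -242404 + 3*I*sqrt(1374)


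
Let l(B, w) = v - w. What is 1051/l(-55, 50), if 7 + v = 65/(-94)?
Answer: -98794/5423 ≈ -18.218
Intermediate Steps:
v = -723/94 (v = -7 + 65/(-94) = -7 + 65*(-1/94) = -7 - 65/94 = -723/94 ≈ -7.6915)
l(B, w) = -723/94 - w
1051/l(-55, 50) = 1051/(-723/94 - 1*50) = 1051/(-723/94 - 50) = 1051/(-5423/94) = 1051*(-94/5423) = -98794/5423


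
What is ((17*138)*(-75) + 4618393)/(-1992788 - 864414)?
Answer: -4442443/2857202 ≈ -1.5548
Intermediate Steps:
((17*138)*(-75) + 4618393)/(-1992788 - 864414) = (2346*(-75) + 4618393)/(-2857202) = (-175950 + 4618393)*(-1/2857202) = 4442443*(-1/2857202) = -4442443/2857202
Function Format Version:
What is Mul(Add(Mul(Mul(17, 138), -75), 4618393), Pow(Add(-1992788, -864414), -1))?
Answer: Rational(-4442443, 2857202) ≈ -1.5548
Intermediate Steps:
Mul(Add(Mul(Mul(17, 138), -75), 4618393), Pow(Add(-1992788, -864414), -1)) = Mul(Add(Mul(2346, -75), 4618393), Pow(-2857202, -1)) = Mul(Add(-175950, 4618393), Rational(-1, 2857202)) = Mul(4442443, Rational(-1, 2857202)) = Rational(-4442443, 2857202)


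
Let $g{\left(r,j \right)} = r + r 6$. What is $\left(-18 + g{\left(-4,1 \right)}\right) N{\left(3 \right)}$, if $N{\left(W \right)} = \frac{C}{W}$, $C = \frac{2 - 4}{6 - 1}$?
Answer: $\frac{92}{15} \approx 6.1333$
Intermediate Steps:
$g{\left(r,j \right)} = 7 r$ ($g{\left(r,j \right)} = r + 6 r = 7 r$)
$C = - \frac{2}{5} \approx -0.4$
$N{\left(W \right)} = - \frac{2}{5 W}$
$\left(-18 + g{\left(-4,1 \right)}\right) N{\left(3 \right)} = \left(-18 + 7 \left(-4\right)\right) \left(- \frac{2}{5 \cdot 3}\right) = \left(-18 - 28\right) \left(\left(- \frac{2}{5}\right) \frac{1}{3}\right) = \left(-46\right) \left(- \frac{2}{15}\right) = \frac{92}{15}$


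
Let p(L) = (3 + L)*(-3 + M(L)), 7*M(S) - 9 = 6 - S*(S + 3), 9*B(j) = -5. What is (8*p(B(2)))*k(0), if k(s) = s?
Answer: 0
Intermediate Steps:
B(j) = -5/9 (B(j) = (⅑)*(-5) = -5/9)
M(S) = 15/7 - S*(3 + S)/7 (M(S) = 9/7 + (6 - S*(S + 3))/7 = 9/7 + (6 - S*(3 + S))/7 = 9/7 + (6/7 - S*(3 + S)/7) = 15/7 - S*(3 + S)/7)
p(L) = (3 + L)*(-6/7 - 3*L/7 - L²/7) (p(L) = (3 + L)*(-3 + (15/7 - 3*L/7 - L²/7)) = (3 + L)*(-6/7 - 3*L/7 - L²/7))
(8*p(B(2)))*k(0) = (8*(-18/7 - 15/7*(-5/9) - 6*(-5/9)²/7 - (-5/9)³/7))*0 = (8*(-18/7 + 25/21 - 6/7*25/81 - ⅐*(-125/729)))*0 = (8*(-18/7 + 25/21 - 50/189 + 125/5103))*0 = (8*(-8272/5103))*0 = -66176/5103*0 = 0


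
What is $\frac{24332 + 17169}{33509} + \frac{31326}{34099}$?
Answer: $\frac{2464845533}{1142623391} \approx 2.1572$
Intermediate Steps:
$\frac{24332 + 17169}{33509} + \frac{31326}{34099} = 41501 \cdot \frac{1}{33509} + 31326 \cdot \frac{1}{34099} = \frac{41501}{33509} + \frac{31326}{34099} = \frac{2464845533}{1142623391}$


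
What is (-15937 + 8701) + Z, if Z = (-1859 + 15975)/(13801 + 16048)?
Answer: -215973248/29849 ≈ -7235.5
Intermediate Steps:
Z = 14116/29849 ≈ 0.47291
(-15937 + 8701) + Z = (-15937 + 8701) + 14116/29849 = -7236 + 14116/29849 = -215973248/29849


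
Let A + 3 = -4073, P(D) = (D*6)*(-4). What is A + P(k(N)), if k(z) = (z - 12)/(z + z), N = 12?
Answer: -4076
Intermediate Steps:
k(z) = (-12 + z)/(2*z) (k(z) = (-12 + z)/((2*z)) = (-12 + z)*(1/(2*z)) = (-12 + z)/(2*z))
P(D) = -24*D (P(D) = (6*D)*(-4) = -24*D)
A = -4076 (A = -3 - 4073 = -4076)
A + P(k(N)) = -4076 - 12*(-12 + 12)/12 = -4076 - 12*0/12 = -4076 - 24*0 = -4076 + 0 = -4076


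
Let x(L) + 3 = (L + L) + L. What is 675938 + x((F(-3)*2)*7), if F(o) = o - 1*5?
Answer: 675599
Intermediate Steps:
F(o) = -5 + o (F(o) = o - 5 = -5 + o)
x(L) = -3 + 3*L (x(L) = -3 + ((L + L) + L) = -3 + (2*L + L) = -3 + 3*L)
675938 + x((F(-3)*2)*7) = 675938 + (-3 + 3*(((-5 - 3)*2)*7)) = 675938 + (-3 + 3*(-8*2*7)) = 675938 + (-3 + 3*(-16*7)) = 675938 + (-3 + 3*(-112)) = 675938 + (-3 - 336) = 675938 - 339 = 675599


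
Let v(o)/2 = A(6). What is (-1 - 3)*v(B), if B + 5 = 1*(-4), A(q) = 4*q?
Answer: -192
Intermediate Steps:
B = -9 (B = -5 + 1*(-4) = -5 - 4 = -9)
v(o) = 48 (v(o) = 2*(4*6) = 2*24 = 48)
(-1 - 3)*v(B) = (-1 - 3)*48 = -4*48 = -192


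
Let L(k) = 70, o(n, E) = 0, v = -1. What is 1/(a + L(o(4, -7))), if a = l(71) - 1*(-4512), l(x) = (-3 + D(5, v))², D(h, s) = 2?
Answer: 1/4583 ≈ 0.00021820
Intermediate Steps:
l(x) = 1 (l(x) = (-3 + 2)² = (-1)² = 1)
a = 4513 (a = 1 - 1*(-4512) = 1 + 4512 = 4513)
1/(a + L(o(4, -7))) = 1/(4513 + 70) = 1/4583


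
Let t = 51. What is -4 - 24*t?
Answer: -1228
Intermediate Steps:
-4 - 24*t = -4 - 24*51 = -4 - 1224 = -1228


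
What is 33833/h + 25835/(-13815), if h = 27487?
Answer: -48544750/75946581 ≈ -0.63920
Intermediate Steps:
33833/h + 25835/(-13815) = 33833/27487 + 25835/(-13815) = 33833*(1/27487) + 25835*(-1/13815) = 33833/27487 - 5167/2763 = -48544750/75946581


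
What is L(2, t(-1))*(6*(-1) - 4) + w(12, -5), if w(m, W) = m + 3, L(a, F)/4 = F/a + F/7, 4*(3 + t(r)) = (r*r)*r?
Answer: 690/7 ≈ 98.571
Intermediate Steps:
t(r) = -3 + r**3/4 (t(r) = -3 + ((r*r)*r)/4 = -3 + (r**2*r)/4 = -3 + r**3/4)
L(a, F) = 4*F/7 + 4*F/a (L(a, F) = 4*(F/a + F/7) = 4*(F/7 + F/a) = 4*F/7 + 4*F/a)
w(m, W) = 3 + m
L(2, t(-1))*(6*(-1) - 4) + w(12, -5) = ((4/7)*(-3 + (1/4)*(-1)**3)*(7 + 2)/2)*(6*(-1) - 4) + (3 + 12) = ((4/7)*(-3 + (1/4)*(-1))*(1/2)*9)*(-6 - 4) + 15 = ((4/7)*(-3 - 1/4)*(1/2)*9)*(-10) + 15 = ((4/7)*(-13/4)*(1/2)*9)*(-10) + 15 = -117/14*(-10) + 15 = 585/7 + 15 = 690/7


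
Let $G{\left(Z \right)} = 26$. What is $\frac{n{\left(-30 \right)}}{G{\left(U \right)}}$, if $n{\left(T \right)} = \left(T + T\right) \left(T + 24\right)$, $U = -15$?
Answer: $\frac{180}{13} \approx 13.846$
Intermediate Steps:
$n{\left(T \right)} = 2 T \left(24 + T\right)$
$\frac{n{\left(-30 \right)}}{G{\left(U \right)}} = \frac{2 \left(-30\right) \left(24 - 30\right)}{26} = 2 \left(-30\right) \left(-6\right) \frac{1}{26} = 360 \cdot \frac{1}{26} = \frac{180}{13}$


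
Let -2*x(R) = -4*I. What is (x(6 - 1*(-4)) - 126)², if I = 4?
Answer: 13924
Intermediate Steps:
x(R) = 8 (x(R) = -(-2)*4 = -½*(-16) = 8)
(x(6 - 1*(-4)) - 126)² = (8 - 126)² = (-118)² = 13924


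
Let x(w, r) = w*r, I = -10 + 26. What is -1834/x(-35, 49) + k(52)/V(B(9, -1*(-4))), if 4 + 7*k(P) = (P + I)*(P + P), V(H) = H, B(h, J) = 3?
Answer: 82722/245 ≈ 337.64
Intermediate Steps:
I = 16
x(w, r) = r*w
k(P) = -4/7 + 2*P*(16 + P)/7 (k(P) = -4/7 + ((P + 16)*(P + P))/7 = -4/7 + ((16 + P)*(2*P))/7 = -4/7 + (2*P*(16 + P))/7 = -4/7 + 2*P*(16 + P)/7)
-1834/x(-35, 49) + k(52)/V(B(9, -1*(-4))) = -1834/(49*(-35)) + (-4/7 + (2/7)*52**2 + (32/7)*52)/3 = -1834/(-1715) + (-4/7 + (2/7)*2704 + 1664/7)*(1/3) = -1834*(-1/1715) + (-4/7 + 5408/7 + 1664/7)*(1/3) = 262/245 + (7068/7)*(1/3) = 262/245 + 2356/7 = 82722/245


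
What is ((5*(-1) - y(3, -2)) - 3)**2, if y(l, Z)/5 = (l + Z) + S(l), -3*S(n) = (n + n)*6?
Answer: 2209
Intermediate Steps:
S(n) = -4*n (S(n) = -(n + n)*6/3 = -2*n*6/3 = -4*n)
y(l, Z) = -15*l + 5*Z (y(l, Z) = 5*((l + Z) - 4*l) = 5*((Z + l) - 4*l) = 5*(Z - 3*l) = -15*l + 5*Z)
((5*(-1) - y(3, -2)) - 3)**2 = ((5*(-1) - (-15*3 + 5*(-2))) - 3)**2 = ((-5 - (-45 - 10)) - 3)**2 = ((-5 - 1*(-55)) - 3)**2 = ((-5 + 55) - 3)**2 = (50 - 3)**2 = 47**2 = 2209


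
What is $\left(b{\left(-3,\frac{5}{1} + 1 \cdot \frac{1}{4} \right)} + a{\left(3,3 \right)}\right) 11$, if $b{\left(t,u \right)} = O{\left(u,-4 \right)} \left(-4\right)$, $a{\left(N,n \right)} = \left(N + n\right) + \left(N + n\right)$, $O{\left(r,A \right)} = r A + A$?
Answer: $1232$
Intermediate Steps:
$O{\left(r,A \right)} = A + A r$ ($O{\left(r,A \right)} = A r + A = A + A r$)
$a{\left(N,n \right)} = 2 N + 2 n$
$b{\left(t,u \right)} = 16 + 16 u$ ($b{\left(t,u \right)} = - 4 \left(1 + u\right) \left(-4\right) = \left(-4 - 4 u\right) \left(-4\right) = 16 + 16 u$)
$\left(b{\left(-3,\frac{5}{1} + 1 \cdot \frac{1}{4} \right)} + a{\left(3,3 \right)}\right) 11 = \left(\left(16 + 16 \left(\frac{5}{1} + 1 \cdot \frac{1}{4}\right)\right) + \left(2 \cdot 3 + 2 \cdot 3\right)\right) 11 = \left(\left(16 + 16 \left(5 \cdot 1 + 1 \cdot \frac{1}{4}\right)\right) + \left(6 + 6\right)\right) 11 = \left(\left(16 + 16 \left(5 + \frac{1}{4}\right)\right) + 12\right) 11 = \left(\left(16 + 16 \cdot \frac{21}{4}\right) + 12\right) 11 = \left(\left(16 + 84\right) + 12\right) 11 = \left(100 + 12\right) 11 = 112 \cdot 11 = 1232$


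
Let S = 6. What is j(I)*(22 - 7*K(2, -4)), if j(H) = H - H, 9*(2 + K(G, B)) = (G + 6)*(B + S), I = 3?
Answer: 0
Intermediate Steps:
K(G, B) = -2 + (6 + B)*(6 + G)/9 (K(G, B) = -2 + ((G + 6)*(B + 6))/9 = -2 + ((6 + G)*(6 + B))/9 = -2 + ((6 + B)*(6 + G))/9 = -2 + (6 + B)*(6 + G)/9)
j(H) = 0
j(I)*(22 - 7*K(2, -4)) = 0*(22 - 7*(2 + (2/3)*(-4) + (2/3)*2 + (1/9)*(-4)*2)) = 0*(22 - 7*(2 - 8/3 + 4/3 - 8/9)) = 0*(22 - 7*(-2/9)) = 0*(22 + 14/9) = 0*(212/9) = 0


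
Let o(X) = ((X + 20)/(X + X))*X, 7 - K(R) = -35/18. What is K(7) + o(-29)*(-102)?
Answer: 8423/18 ≈ 467.94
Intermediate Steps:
K(R) = 161/18 (K(R) = 7 - (-35)/18 = 7 - 1*(-35/18) = 7 + 35/18 = 161/18)
o(X) = 10 + X/2 (o(X) = ((20 + X)/((2*X)))*X = ((20 + X)*(1/(2*X)))*X = ((20 + X)/(2*X))*X = 10 + X/2)
K(7) + o(-29)*(-102) = 161/18 + (10 + (½)*(-29))*(-102) = 161/18 + (10 - 29/2)*(-102) = 161/18 - 9/2*(-102) = 161/18 + 459 = 8423/18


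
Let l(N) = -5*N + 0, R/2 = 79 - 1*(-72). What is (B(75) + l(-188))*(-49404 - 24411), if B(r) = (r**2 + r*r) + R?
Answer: -922096980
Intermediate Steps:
R = 302 (R = 2*(79 - 1*(-72)) = 2*(79 + 72) = 2*151 = 302)
l(N) = -5*N
B(r) = 302 + 2*r**2 (B(r) = (r**2 + r*r) + 302 = (r**2 + r**2) + 302 = 2*r**2 + 302 = 302 + 2*r**2)
(B(75) + l(-188))*(-49404 - 24411) = ((302 + 2*75**2) - 5*(-188))*(-49404 - 24411) = ((302 + 2*5625) + 940)*(-73815) = ((302 + 11250) + 940)*(-73815) = (11552 + 940)*(-73815) = 12492*(-73815) = -922096980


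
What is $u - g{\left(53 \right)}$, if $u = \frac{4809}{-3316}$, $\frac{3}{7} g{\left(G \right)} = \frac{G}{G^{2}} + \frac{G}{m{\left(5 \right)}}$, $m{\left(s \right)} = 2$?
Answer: $- \frac{11129699}{175748} \approx -63.328$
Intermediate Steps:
$g{\left(G \right)} = \frac{7}{3 G} + \frac{7 G}{6}$ ($g{\left(G \right)} = \frac{7 \left(\frac{G}{G^{2}} + \frac{G}{2}\right)}{3} = \frac{7 \left(\frac{G}{G^{2}} + G \frac{1}{2}\right)}{3} = \frac{7 \left(\frac{1}{G} + \frac{G}{2}\right)}{3} = \frac{7}{3 G} + \frac{7 G}{6}$)
$u = - \frac{4809}{3316}$ ($u = 4809 \left(- \frac{1}{3316}\right) = - \frac{4809}{3316} \approx -1.4502$)
$u - g{\left(53 \right)} = - \frac{4809}{3316} - \frac{7 \left(2 + 53^{2}\right)}{6 \cdot 53} = - \frac{4809}{3316} - \frac{7}{6} \cdot \frac{1}{53} \left(2 + 2809\right) = - \frac{4809}{3316} - \frac{7}{6} \cdot \frac{1}{53} \cdot 2811 = - \frac{4809}{3316} - \frac{6559}{106} = - \frac{11129699}{175748}$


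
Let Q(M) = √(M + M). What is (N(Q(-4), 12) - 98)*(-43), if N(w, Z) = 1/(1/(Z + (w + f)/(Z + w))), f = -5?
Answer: 141083/38 - 731*I*√2/76 ≈ 3712.7 - 13.603*I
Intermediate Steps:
Q(M) = √2*√M (Q(M) = √(2*M) = √2*√M)
N(w, Z) = Z + (-5 + w)/(Z + w) (N(w, Z) = 1/(1/(Z + (w - 5)/(Z + w))) = 1/(1/(Z + (-5 + w)/(Z + w))) = Z + (-5 + w)/(Z + w))
(N(Q(-4), 12) - 98)*(-43) = ((-5 + √2*√(-4) + 12² + 12*(√2*√(-4)))/(12 + √2*√(-4)) - 98)*(-43) = ((-5 + √2*(2*I) + 144 + 12*(√2*(2*I)))/(12 + √2*(2*I)) - 98)*(-43) = ((-5 + 2*I*√2 + 144 + 12*(2*I*√2))/(12 + 2*I*√2) - 98)*(-43) = ((-5 + 2*I*√2 + 144 + 24*I*√2)/(12 + 2*I*√2) - 98)*(-43) = ((139 + 26*I*√2)/(12 + 2*I*√2) - 98)*(-43) = (-98 + (139 + 26*I*√2)/(12 + 2*I*√2))*(-43) = 4214 - 43*(139 + 26*I*√2)/(12 + 2*I*√2)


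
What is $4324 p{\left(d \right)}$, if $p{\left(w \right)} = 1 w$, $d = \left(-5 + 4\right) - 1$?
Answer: $-8648$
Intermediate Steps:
$d = -2$ ($d = -1 - 1 = -2$)
$p{\left(w \right)} = w$
$4324 p{\left(d \right)} = 4324 \left(-2\right) = -8648$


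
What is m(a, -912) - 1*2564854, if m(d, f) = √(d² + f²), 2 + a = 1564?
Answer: -2564854 + 2*√817897 ≈ -2.5630e+6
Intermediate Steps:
a = 1562 (a = -2 + 1564 = 1562)
m(a, -912) - 1*2564854 = √(1562² + (-912)²) - 1*2564854 = √(2439844 + 831744) - 2564854 = √3271588 - 2564854 = 2*√817897 - 2564854 = -2564854 + 2*√817897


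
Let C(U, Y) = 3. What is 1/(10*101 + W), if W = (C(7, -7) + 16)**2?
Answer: 1/1371 ≈ 0.00072939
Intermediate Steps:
W = 361 (W = (3 + 16)**2 = 19**2 = 361)
1/(10*101 + W) = 1/(10*101 + 361) = 1/(1010 + 361) = 1/1371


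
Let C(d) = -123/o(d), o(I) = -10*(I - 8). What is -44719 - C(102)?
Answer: -42035983/940 ≈ -44719.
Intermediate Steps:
o(I) = 80 - 10*I (o(I) = -10*(-8 + I) = 80 - 10*I)
C(d) = -123/(80 - 10*d)
-44719 - C(102) = -44719 - 123/(10*(-8 + 102)) = -44719 - 123/(10*94) = -44719 - 1*123/940 = -44719 - 123/940 = -42035983/940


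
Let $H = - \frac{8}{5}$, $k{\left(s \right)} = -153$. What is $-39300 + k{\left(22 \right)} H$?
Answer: $- \frac{195276}{5} \approx -39055.0$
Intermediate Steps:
$H = - \frac{8}{5}$ ($H = \left(-8\right) \frac{1}{5} = - \frac{8}{5} \approx -1.6$)
$-39300 + k{\left(22 \right)} H = -39300 - - \frac{1224}{5} = -39300 + \frac{1224}{5} = - \frac{195276}{5}$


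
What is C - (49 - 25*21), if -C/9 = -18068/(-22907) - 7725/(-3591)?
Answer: 1369583435/3046631 ≈ 449.54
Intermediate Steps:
C = -80612921/3046631 (C = -9*(-18068/(-22907) - 7725/(-3591)) = -9*(-18068*(-1/22907) - 7725*(-1/3591)) = -9*(18068/22907 + 2575/1197) = -9*80612921/27419679 = -80612921/3046631 ≈ -26.460)
C - (49 - 25*21) = -80612921/3046631 - (49 - 25*21) = -80612921/3046631 - (49 - 525) = -80612921/3046631 - 1*(-476) = -80612921/3046631 + 476 = 1369583435/3046631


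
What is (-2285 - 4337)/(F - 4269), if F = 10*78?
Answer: 6622/3489 ≈ 1.8980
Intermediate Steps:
F = 780
(-2285 - 4337)/(F - 4269) = (-2285 - 4337)/(780 - 4269) = -6622/(-3489) = -6622*(-1/3489) = 6622/3489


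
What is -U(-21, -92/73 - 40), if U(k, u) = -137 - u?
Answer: 6989/73 ≈ 95.740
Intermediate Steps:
-U(-21, -92/73 - 40) = -(-137 - (-92/73 - 40)) = -(-137 - 1*(-3012/73)) = -(-137 + 3012/73) = -1*(-6989/73) = 6989/73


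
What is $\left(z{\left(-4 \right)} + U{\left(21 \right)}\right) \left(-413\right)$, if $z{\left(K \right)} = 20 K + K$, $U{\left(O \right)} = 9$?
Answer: $30975$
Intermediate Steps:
$z{\left(K \right)} = 21 K$
$\left(z{\left(-4 \right)} + U{\left(21 \right)}\right) \left(-413\right) = \left(21 \left(-4\right) + 9\right) \left(-413\right) = \left(-84 + 9\right) \left(-413\right) = \left(-75\right) \left(-413\right) = 30975$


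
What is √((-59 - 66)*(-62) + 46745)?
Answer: 3*√6055 ≈ 233.44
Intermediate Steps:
√((-59 - 66)*(-62) + 46745) = √(-125*(-62) + 46745) = √(7750 + 46745) = √54495 = 3*√6055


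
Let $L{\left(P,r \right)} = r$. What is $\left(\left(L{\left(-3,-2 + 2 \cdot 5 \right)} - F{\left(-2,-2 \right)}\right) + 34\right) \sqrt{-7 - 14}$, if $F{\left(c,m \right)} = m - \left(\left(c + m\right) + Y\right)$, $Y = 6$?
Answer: $46 i \sqrt{21} \approx 210.8 i$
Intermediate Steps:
$F{\left(c,m \right)} = -6 - c$ ($F{\left(c,m \right)} = m - \left(\left(c + m\right) + 6\right) = m - \left(6 + c + m\right) = -6 - c$)
$\left(\left(L{\left(-3,-2 + 2 \cdot 5 \right)} - F{\left(-2,-2 \right)}\right) + 34\right) \sqrt{-7 - 14} = \left(\left(\left(-2 + 2 \cdot 5\right) - \left(-6 - -2\right)\right) + 34\right) \sqrt{-7 - 14} = \left(\left(\left(-2 + 10\right) - \left(-6 + 2\right)\right) + 34\right) \sqrt{-21} = \left(\left(8 - -4\right) + 34\right) i \sqrt{21} = \left(\left(8 + 4\right) + 34\right) i \sqrt{21} = \left(12 + 34\right) i \sqrt{21} = 46 i \sqrt{21}$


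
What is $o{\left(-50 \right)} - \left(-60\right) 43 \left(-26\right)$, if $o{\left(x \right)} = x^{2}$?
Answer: $-64580$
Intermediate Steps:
$o{\left(-50 \right)} - \left(-60\right) 43 \left(-26\right) = \left(-50\right)^{2} - \left(-60\right) 43 \left(-26\right) = 2500 - \left(-2580\right) \left(-26\right) = 2500 - 67080 = -64580$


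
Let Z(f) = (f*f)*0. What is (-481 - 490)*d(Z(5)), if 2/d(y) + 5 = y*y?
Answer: 1942/5 ≈ 388.40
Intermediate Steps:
Z(f) = 0 (Z(f) = f²*0 = 0)
d(y) = 2/(-5 + y²) (d(y) = 2/(-5 + y*y) = 2/(-5 + y²))
(-481 - 490)*d(Z(5)) = (-481 - 490)*(2/(-5 + 0²)) = -1942/(-5 + 0) = -1942/(-5) = -1942*(-1)/5 = -971*(-⅖) = 1942/5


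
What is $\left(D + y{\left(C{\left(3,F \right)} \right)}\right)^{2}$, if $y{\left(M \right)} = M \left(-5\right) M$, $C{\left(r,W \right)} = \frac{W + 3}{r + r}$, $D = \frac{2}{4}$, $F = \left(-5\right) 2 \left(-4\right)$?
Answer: $\frac{85137529}{1296} \approx 65693.0$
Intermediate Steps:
$F = 40$ ($F = \left(-10\right) \left(-4\right) = 40$)
$D = \frac{1}{2}$ ($D = 2 \cdot \frac{1}{4} = \frac{1}{2} \approx 0.5$)
$C{\left(r,W \right)} = \frac{3 + W}{2 r}$
$y{\left(M \right)} = - 5 M^{2}$ ($y{\left(M \right)} = - 5 M M = - 5 M^{2}$)
$\left(D + y{\left(C{\left(3,F \right)} \right)}\right)^{2} = \left(\frac{1}{2} - 5 \left(\frac{3 + 40}{2 \cdot 3}\right)^{2}\right)^{2} = \left(\frac{1}{2} - 5 \left(\frac{1}{2} \cdot \frac{1}{3} \cdot 43\right)^{2}\right)^{2} = \left(\frac{1}{2} - 5 \left(\frac{43}{6}\right)^{2}\right)^{2} = \left(\frac{1}{2} - \frac{9245}{36}\right)^{2} = \left(- \frac{9227}{36}\right)^{2} = \frac{85137529}{1296}$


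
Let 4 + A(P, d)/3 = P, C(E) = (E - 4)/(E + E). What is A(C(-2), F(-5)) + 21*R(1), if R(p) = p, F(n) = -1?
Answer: 27/2 ≈ 13.500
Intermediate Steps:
C(E) = (-4 + E)/(2*E) (C(E) = (-4 + E)/((2*E)) = (-4 + E)*(1/(2*E)) = (-4 + E)/(2*E))
A(P, d) = -12 + 3*P
A(C(-2), F(-5)) + 21*R(1) = (-12 + 3*((½)*(-4 - 2)/(-2))) + 21*1 = (-12 + 3*((½)*(-½)*(-6))) + 21 = (-12 + 3*(3/2)) + 21 = (-12 + 9/2) + 21 = -15/2 + 21 = 27/2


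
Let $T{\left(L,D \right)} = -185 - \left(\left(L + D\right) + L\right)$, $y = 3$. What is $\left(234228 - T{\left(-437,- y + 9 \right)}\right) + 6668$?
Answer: $240213$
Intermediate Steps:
$T{\left(L,D \right)} = -185 - D - 2 L$ ($T{\left(L,D \right)} = -185 - \left(\left(D + L\right) + L\right) = -185 - \left(D + 2 L\right) = -185 - D - 2 L$)
$\left(234228 - T{\left(-437,- y + 9 \right)}\right) + 6668 = \left(234228 - \left(-185 - \left(\left(-1\right) 3 + 9\right) - -874\right)\right) + 6668 = \left(234228 - \left(-185 - \left(-3 + 9\right) + 874\right)\right) + 6668 = \left(234228 - \left(-185 - 6 + 874\right)\right) + 6668 = \left(234228 - 683\right) + 6668 = 233545 + 6668 = 240213$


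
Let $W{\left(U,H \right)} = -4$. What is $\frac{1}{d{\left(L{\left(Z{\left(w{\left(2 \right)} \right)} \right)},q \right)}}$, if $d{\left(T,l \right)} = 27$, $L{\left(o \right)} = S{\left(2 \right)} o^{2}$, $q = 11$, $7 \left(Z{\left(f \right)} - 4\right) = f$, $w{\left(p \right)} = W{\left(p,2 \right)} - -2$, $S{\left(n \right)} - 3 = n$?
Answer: $\frac{1}{27} \approx 0.037037$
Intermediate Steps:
$S{\left(n \right)} = 3 + n$
$w{\left(p \right)} = -2$ ($w{\left(p \right)} = -4 - -2 = -4 + 2 = -2$)
$Z{\left(f \right)} = 4 + \frac{f}{7}$
$L{\left(o \right)} = 5 o^{2}$ ($L{\left(o \right)} = \left(3 + 2\right) o^{2} = 5 o^{2}$)
$\frac{1}{d{\left(L{\left(Z{\left(w{\left(2 \right)} \right)} \right)},q \right)}} = \frac{1}{27}$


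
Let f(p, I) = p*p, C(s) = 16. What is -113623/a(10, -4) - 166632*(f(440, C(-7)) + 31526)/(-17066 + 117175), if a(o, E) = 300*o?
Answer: -112550961580907/300327000 ≈ -3.7476e+5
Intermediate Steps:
f(p, I) = p²
-113623/a(10, -4) - 166632*(f(440, C(-7)) + 31526)/(-17066 + 117175) = -113623/(300*10) - 166632*(440² + 31526)/(-17066 + 117175) = -113623/3000 - 166632/(100109/(193600 + 31526)) = -113623*1/3000 - 166632/(100109/225126) = -113623/3000 - 166632/(100109*(1/225126)) = -113623/3000 - 166632/100109/225126 = -113623/3000 - 166632*225126/100109 = -113623/3000 - 37513195632/100109 = -112550961580907/300327000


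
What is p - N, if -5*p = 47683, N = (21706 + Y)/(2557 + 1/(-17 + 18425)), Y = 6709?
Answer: -2247018698131/235346285 ≈ -9547.7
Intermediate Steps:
N = 523063320/47069257 (N = (21706 + 6709)/(2557 + 1/(-17 + 18425)) = 28415/(2557 + 1/18408) = 28415/(47069257/18408) = 28415*(18408/47069257) = 523063320/47069257 ≈ 11.113)
p = -47683/5 (p = -1/5*47683 = -47683/5 ≈ -9536.6)
p - N = -47683/5 - 1*523063320/47069257 = -47683/5 - 523063320/47069257 = -2247018698131/235346285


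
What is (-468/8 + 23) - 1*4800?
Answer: -9671/2 ≈ -4835.5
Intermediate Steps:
(-468/8 + 23) - 1*4800 = (-468/8 + 23) - 4800 = (-26*9/4 + 23) - 4800 = (-117/2 + 23) - 4800 = -71/2 - 4800 = -9671/2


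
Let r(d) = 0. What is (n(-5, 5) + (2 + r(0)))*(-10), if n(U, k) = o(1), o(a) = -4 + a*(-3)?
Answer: 50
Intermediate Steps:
o(a) = -4 - 3*a
n(U, k) = -7 (n(U, k) = -4 - 3*1 = -4 - 3 = -7)
(n(-5, 5) + (2 + r(0)))*(-10) = (-7 + (2 + 0))*(-10) = (-7 + 2)*(-10) = -5*(-10) = 50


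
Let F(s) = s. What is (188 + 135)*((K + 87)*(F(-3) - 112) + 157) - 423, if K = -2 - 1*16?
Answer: -2512717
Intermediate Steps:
K = -18 (K = -2 - 16 = -18)
(188 + 135)*((K + 87)*(F(-3) - 112) + 157) - 423 = (188 + 135)*((-18 + 87)*(-3 - 112) + 157) - 423 = 323*(69*(-115) + 157) - 423 = 323*(-7935 + 157) - 423 = 323*(-7778) - 423 = -2512294 - 423 = -2512717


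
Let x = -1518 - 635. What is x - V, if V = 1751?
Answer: -3904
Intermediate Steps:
x = -2153
x - V = -2153 - 1*1751 = -2153 - 1751 = -3904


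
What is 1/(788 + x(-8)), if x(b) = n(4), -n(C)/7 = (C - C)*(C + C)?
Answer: 1/788 ≈ 0.0012690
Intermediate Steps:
n(C) = 0 (n(C) = -7*(C - C)*(C + C) = -0*2*C = -7*0 = 0)
x(b) = 0
1/(788 + x(-8)) = 1/(788 + 0) = 1/788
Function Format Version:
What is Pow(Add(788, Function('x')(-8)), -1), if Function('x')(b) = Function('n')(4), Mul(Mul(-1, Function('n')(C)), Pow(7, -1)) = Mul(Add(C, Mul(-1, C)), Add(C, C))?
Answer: Rational(1, 788) ≈ 0.0012690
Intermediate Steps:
Function('n')(C) = 0 (Function('n')(C) = Mul(-7, Mul(Add(C, Mul(-1, C)), Add(C, C))) = Mul(-7, Mul(0, Mul(2, C))) = Mul(-7, 0) = 0)
Function('x')(b) = 0
Pow(Add(788, Function('x')(-8)), -1) = Pow(Add(788, 0), -1) = Pow(788, -1) = Rational(1, 788)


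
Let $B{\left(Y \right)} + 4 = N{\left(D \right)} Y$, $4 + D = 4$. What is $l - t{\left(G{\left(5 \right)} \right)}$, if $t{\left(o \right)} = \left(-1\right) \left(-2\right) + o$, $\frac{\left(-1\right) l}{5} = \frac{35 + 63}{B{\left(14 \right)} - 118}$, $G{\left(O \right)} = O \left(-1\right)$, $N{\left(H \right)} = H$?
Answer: $\frac{428}{61} \approx 7.0164$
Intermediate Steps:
$D = 0$ ($D = -4 + 4 = 0$)
$B{\left(Y \right)} = -4$ ($B{\left(Y \right)} = -4 + 0 Y = -4 + 0 = -4$)
$G{\left(O \right)} = - O$
$l = \frac{245}{61}$ ($l = - 5 \frac{35 + 63}{-4 - 118} = - 5 \frac{98}{-122} = - 5 \cdot 98 \left(- \frac{1}{122}\right) = \left(-5\right) \left(- \frac{49}{61}\right) = \frac{245}{61} \approx 4.0164$)
$t{\left(o \right)} = 2 + o$
$l - t{\left(G{\left(5 \right)} \right)} = \frac{245}{61} - \left(2 - 5\right) = \frac{245}{61} - -3 = \frac{245}{61} + 3 = \frac{428}{61}$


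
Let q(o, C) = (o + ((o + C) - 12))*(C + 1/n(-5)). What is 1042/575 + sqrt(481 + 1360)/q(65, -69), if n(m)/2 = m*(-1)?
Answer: 1042/575 - 10*sqrt(1841)/33761 ≈ 1.7995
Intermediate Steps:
n(m) = -2*m (n(m) = 2*(m*(-1)) = 2*(-m) = -2*m)
q(o, C) = (1/10 + C)*(-12 + C + 2*o) (q(o, C) = (o + ((o + C) - 12))*(C + 1/(-2*(-5))) = (o + ((C + o) - 12))*(C + 1/10) = (o + (-12 + C + o))*(C + 1/10) = (-12 + C + 2*o)*(1/10 + C) = (1/10 + C)*(-12 + C + 2*o))
1042/575 + sqrt(481 + 1360)/q(65, -69) = 1042/575 + sqrt(481 + 1360)/(-6/5 + (1/5)*65 + (1/10)*(-69) - 69*(-12 - 69 + 2*65)) = 1042*(1/575) + sqrt(1841)/(-6/5 + 13 - 69/10 - 69*(-12 - 69 + 130)) = 1042/575 + sqrt(1841)/(-6/5 + 13 - 69/10 - 69*49) = 1042/575 + sqrt(1841)/(-6/5 + 13 - 69/10 - 3381) = 1042/575 + sqrt(1841)/(-33761/10) = 1042/575 + sqrt(1841)*(-10/33761) = 1042/575 - 10*sqrt(1841)/33761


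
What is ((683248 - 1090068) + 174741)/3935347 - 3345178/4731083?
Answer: -838965954019/1095203134753 ≈ -0.76604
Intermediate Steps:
((683248 - 1090068) + 174741)/3935347 - 3345178/4731083 = (-406820 + 174741)*(1/3935347) - 3345178*1/4731083 = -232079*1/3935347 - 3345178/4731083 = -232079/3935347 - 3345178/4731083 = -838965954019/1095203134753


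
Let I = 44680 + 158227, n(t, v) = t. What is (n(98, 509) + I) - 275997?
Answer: -72992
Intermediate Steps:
I = 202907
(n(98, 509) + I) - 275997 = (98 + 202907) - 275997 = 203005 - 275997 = -72992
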